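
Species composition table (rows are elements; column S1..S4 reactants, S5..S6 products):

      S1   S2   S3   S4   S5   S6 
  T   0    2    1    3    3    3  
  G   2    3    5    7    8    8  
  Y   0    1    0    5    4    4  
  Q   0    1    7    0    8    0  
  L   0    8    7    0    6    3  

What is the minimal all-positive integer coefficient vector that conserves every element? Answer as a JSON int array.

Coefficients: [3, 2, 2, 6, 2, 6]

T: 3·0+2·2+2·1+6·3 = 24 | 2·3+6·3 = 24
G: 3·2+2·3+2·5+6·7 = 64 | 2·8+6·8 = 64
Y: 3·0+2·1+2·0+6·5 = 32 | 2·4+6·4 = 32
Q: 3·0+2·1+2·7+6·0 = 16 | 2·8+6·0 = 16
L: 3·0+2·8+2·7+6·0 = 30 | 2·6+6·3 = 30
gcd(3,2,2,6,2,6) = 1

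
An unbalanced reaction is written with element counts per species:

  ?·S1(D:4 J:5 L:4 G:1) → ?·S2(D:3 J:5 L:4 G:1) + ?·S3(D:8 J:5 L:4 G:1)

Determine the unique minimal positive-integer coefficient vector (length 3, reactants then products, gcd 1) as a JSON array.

D: 5·4 = 20 | 4·3+1·8 = 20
J: 5·5 = 25 | 4·5+1·5 = 25
L: 5·4 = 20 | 4·4+1·4 = 20
G: 5·1 = 5 | 4·1+1·1 = 5
gcd(5,4,1) = 1

Coefficients: [5, 4, 1]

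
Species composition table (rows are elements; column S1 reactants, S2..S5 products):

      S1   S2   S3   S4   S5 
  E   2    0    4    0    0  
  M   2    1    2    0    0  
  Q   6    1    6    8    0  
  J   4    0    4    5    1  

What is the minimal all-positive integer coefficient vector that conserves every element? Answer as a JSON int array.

E: 4·2 = 8 | 4·0+2·4+1·0+3·0 = 8
M: 4·2 = 8 | 4·1+2·2+1·0+3·0 = 8
Q: 4·6 = 24 | 4·1+2·6+1·8+3·0 = 24
J: 4·4 = 16 | 4·0+2·4+1·5+3·1 = 16
gcd(4,4,2,1,3) = 1

Coefficients: [4, 4, 2, 1, 3]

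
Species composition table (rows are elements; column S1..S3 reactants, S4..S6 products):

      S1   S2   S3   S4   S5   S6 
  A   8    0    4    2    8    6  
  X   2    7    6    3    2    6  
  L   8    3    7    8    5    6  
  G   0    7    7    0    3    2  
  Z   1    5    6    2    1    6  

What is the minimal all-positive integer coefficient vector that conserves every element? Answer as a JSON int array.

A: 5·8+1·0+1·4 = 44 | 3·2+4·8+1·6 = 44
X: 5·2+1·7+1·6 = 23 | 3·3+4·2+1·6 = 23
L: 5·8+1·3+1·7 = 50 | 3·8+4·5+1·6 = 50
G: 5·0+1·7+1·7 = 14 | 3·0+4·3+1·2 = 14
Z: 5·1+1·5+1·6 = 16 | 3·2+4·1+1·6 = 16
gcd(5,1,1,3,4,1) = 1

Coefficients: [5, 1, 1, 3, 4, 1]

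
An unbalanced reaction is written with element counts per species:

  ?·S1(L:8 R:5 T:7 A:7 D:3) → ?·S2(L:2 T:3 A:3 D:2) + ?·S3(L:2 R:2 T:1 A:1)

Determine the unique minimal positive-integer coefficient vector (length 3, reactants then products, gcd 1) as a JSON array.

Coefficients: [2, 3, 5]

L: 2·8 = 16 | 3·2+5·2 = 16
R: 2·5 = 10 | 3·0+5·2 = 10
T: 2·7 = 14 | 3·3+5·1 = 14
A: 2·7 = 14 | 3·3+5·1 = 14
D: 2·3 = 6 | 3·2+5·0 = 6
gcd(2,3,5) = 1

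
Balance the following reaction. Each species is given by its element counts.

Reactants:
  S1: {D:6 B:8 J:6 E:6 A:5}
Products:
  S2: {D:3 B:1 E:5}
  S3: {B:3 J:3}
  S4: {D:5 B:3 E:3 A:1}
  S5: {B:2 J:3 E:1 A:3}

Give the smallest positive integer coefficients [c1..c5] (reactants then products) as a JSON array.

D: 3·6 = 18 | 1·3+2·0+3·5+4·0 = 18
B: 3·8 = 24 | 1·1+2·3+3·3+4·2 = 24
J: 3·6 = 18 | 1·0+2·3+3·0+4·3 = 18
E: 3·6 = 18 | 1·5+2·0+3·3+4·1 = 18
A: 3·5 = 15 | 1·0+2·0+3·1+4·3 = 15
gcd(3,1,2,3,4) = 1

Coefficients: [3, 1, 2, 3, 4]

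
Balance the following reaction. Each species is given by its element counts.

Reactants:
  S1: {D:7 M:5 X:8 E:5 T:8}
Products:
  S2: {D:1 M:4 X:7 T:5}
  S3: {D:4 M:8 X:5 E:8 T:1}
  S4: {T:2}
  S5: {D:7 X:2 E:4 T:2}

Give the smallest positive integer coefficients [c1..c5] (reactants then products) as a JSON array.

Coefficients: [4, 3, 1, 5, 3]

D: 4·7 = 28 | 3·1+1·4+5·0+3·7 = 28
M: 4·5 = 20 | 3·4+1·8+5·0+3·0 = 20
X: 4·8 = 32 | 3·7+1·5+5·0+3·2 = 32
E: 4·5 = 20 | 3·0+1·8+5·0+3·4 = 20
T: 4·8 = 32 | 3·5+1·1+5·2+3·2 = 32
gcd(4,3,1,5,3) = 1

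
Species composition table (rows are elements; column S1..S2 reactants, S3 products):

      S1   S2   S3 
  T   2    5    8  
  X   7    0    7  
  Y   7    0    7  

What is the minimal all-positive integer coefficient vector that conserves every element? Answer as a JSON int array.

T: 5·2+6·5 = 40 | 5·8 = 40
X: 5·7+6·0 = 35 | 5·7 = 35
Y: 5·7+6·0 = 35 | 5·7 = 35
gcd(5,6,5) = 1

Coefficients: [5, 6, 5]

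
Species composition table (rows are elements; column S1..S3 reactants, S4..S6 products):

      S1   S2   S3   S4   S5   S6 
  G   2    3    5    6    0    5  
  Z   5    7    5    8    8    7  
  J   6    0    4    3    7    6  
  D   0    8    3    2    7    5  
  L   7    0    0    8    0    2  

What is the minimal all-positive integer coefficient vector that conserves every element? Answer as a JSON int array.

Coefficients: [6, 4, 5, 4, 2, 5]

G: 6·2+4·3+5·5 = 49 | 4·6+2·0+5·5 = 49
Z: 6·5+4·7+5·5 = 83 | 4·8+2·8+5·7 = 83
J: 6·6+4·0+5·4 = 56 | 4·3+2·7+5·6 = 56
D: 6·0+4·8+5·3 = 47 | 4·2+2·7+5·5 = 47
L: 6·7+4·0+5·0 = 42 | 4·8+2·0+5·2 = 42
gcd(6,4,5,4,2,5) = 1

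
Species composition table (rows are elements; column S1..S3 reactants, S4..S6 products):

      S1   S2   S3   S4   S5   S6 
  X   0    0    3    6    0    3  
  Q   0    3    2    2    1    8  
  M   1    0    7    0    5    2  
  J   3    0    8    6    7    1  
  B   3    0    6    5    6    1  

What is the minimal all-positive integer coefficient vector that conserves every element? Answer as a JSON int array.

X: 6·0+3·0+3·3 = 9 | 1·6+5·0+1·3 = 9
Q: 6·0+3·3+3·2 = 15 | 1·2+5·1+1·8 = 15
M: 6·1+3·0+3·7 = 27 | 1·0+5·5+1·2 = 27
J: 6·3+3·0+3·8 = 42 | 1·6+5·7+1·1 = 42
B: 6·3+3·0+3·6 = 36 | 1·5+5·6+1·1 = 36
gcd(6,3,3,1,5,1) = 1

Coefficients: [6, 3, 3, 1, 5, 1]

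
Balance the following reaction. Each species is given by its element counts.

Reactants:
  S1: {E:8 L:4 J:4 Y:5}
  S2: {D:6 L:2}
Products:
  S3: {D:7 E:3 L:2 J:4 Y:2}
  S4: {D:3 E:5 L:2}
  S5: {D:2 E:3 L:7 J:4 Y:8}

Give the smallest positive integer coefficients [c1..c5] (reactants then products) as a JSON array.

Coefficients: [4, 5, 2, 4, 2]

D: 4·0+5·6 = 30 | 2·7+4·3+2·2 = 30
E: 4·8+5·0 = 32 | 2·3+4·5+2·3 = 32
L: 4·4+5·2 = 26 | 2·2+4·2+2·7 = 26
J: 4·4+5·0 = 16 | 2·4+4·0+2·4 = 16
Y: 4·5+5·0 = 20 | 2·2+4·0+2·8 = 20
gcd(4,5,2,4,2) = 1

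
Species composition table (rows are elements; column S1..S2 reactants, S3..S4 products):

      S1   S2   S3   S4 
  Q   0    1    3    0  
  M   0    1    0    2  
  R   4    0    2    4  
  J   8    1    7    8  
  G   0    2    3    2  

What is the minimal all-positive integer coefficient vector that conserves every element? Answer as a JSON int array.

Q: 4·0+6·1 = 6 | 2·3+3·0 = 6
M: 4·0+6·1 = 6 | 2·0+3·2 = 6
R: 4·4+6·0 = 16 | 2·2+3·4 = 16
J: 4·8+6·1 = 38 | 2·7+3·8 = 38
G: 4·0+6·2 = 12 | 2·3+3·2 = 12
gcd(4,6,2,3) = 1

Coefficients: [4, 6, 2, 3]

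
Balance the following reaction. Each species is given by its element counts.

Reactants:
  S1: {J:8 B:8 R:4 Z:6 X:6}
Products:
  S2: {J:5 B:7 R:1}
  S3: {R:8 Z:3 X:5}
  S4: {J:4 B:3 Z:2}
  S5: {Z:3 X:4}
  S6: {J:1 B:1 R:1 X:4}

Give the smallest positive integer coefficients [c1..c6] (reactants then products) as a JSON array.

Coefficients: [5, 3, 2, 6, 4, 1]

J: 5·8 = 40 | 3·5+2·0+6·4+4·0+1·1 = 40
B: 5·8 = 40 | 3·7+2·0+6·3+4·0+1·1 = 40
R: 5·4 = 20 | 3·1+2·8+6·0+4·0+1·1 = 20
Z: 5·6 = 30 | 3·0+2·3+6·2+4·3+1·0 = 30
X: 5·6 = 30 | 3·0+2·5+6·0+4·4+1·4 = 30
gcd(5,3,2,6,4,1) = 1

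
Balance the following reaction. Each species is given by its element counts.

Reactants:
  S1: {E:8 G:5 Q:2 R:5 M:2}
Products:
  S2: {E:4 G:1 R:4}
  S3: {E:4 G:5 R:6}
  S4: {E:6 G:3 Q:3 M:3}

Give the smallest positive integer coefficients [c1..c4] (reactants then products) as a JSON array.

Coefficients: [6, 3, 3, 4]

E: 6·8 = 48 | 3·4+3·4+4·6 = 48
G: 6·5 = 30 | 3·1+3·5+4·3 = 30
Q: 6·2 = 12 | 3·0+3·0+4·3 = 12
R: 6·5 = 30 | 3·4+3·6+4·0 = 30
M: 6·2 = 12 | 3·0+3·0+4·3 = 12
gcd(6,3,3,4) = 1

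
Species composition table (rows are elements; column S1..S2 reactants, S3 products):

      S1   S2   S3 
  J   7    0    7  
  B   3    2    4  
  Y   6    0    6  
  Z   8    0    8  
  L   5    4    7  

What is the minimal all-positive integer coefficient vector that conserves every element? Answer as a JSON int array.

Coefficients: [2, 1, 2]

J: 2·7+1·0 = 14 | 2·7 = 14
B: 2·3+1·2 = 8 | 2·4 = 8
Y: 2·6+1·0 = 12 | 2·6 = 12
Z: 2·8+1·0 = 16 | 2·8 = 16
L: 2·5+1·4 = 14 | 2·7 = 14
gcd(2,1,2) = 1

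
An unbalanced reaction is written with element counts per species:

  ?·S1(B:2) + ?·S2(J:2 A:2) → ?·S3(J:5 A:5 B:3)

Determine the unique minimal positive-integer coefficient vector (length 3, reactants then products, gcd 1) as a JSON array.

J: 3·0+5·2 = 10 | 2·5 = 10
A: 3·0+5·2 = 10 | 2·5 = 10
B: 3·2+5·0 = 6 | 2·3 = 6
gcd(3,5,2) = 1

Coefficients: [3, 5, 2]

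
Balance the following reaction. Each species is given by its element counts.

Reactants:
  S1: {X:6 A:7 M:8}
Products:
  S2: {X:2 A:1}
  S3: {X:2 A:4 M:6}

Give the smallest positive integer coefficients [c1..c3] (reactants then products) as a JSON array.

Coefficients: [3, 5, 4]

X: 3·6 = 18 | 5·2+4·2 = 18
A: 3·7 = 21 | 5·1+4·4 = 21
M: 3·8 = 24 | 5·0+4·6 = 24
gcd(3,5,4) = 1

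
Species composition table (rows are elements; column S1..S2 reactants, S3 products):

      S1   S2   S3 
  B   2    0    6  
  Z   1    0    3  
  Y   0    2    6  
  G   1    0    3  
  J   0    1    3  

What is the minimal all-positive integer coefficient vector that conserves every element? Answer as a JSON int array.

B: 3·2+3·0 = 6 | 1·6 = 6
Z: 3·1+3·0 = 3 | 1·3 = 3
Y: 3·0+3·2 = 6 | 1·6 = 6
G: 3·1+3·0 = 3 | 1·3 = 3
J: 3·0+3·1 = 3 | 1·3 = 3
gcd(3,3,1) = 1

Coefficients: [3, 3, 1]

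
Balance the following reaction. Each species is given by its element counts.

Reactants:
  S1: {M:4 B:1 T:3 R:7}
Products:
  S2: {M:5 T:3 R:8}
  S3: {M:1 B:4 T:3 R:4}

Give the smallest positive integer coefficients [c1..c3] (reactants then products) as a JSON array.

Coefficients: [4, 3, 1]

M: 4·4 = 16 | 3·5+1·1 = 16
B: 4·1 = 4 | 3·0+1·4 = 4
T: 4·3 = 12 | 3·3+1·3 = 12
R: 4·7 = 28 | 3·8+1·4 = 28
gcd(4,3,1) = 1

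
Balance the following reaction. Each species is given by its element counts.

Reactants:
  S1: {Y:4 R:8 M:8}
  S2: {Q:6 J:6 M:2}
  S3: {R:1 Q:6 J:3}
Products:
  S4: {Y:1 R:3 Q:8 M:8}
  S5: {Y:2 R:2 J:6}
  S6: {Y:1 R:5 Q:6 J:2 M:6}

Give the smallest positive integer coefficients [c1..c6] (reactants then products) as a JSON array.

Coefficients: [4, 5, 2, 3, 5, 3]

Y: 4·4+5·0+2·0 = 16 | 3·1+5·2+3·1 = 16
R: 4·8+5·0+2·1 = 34 | 3·3+5·2+3·5 = 34
Q: 4·0+5·6+2·6 = 42 | 3·8+5·0+3·6 = 42
J: 4·0+5·6+2·3 = 36 | 3·0+5·6+3·2 = 36
M: 4·8+5·2+2·0 = 42 | 3·8+5·0+3·6 = 42
gcd(4,5,2,3,5,3) = 1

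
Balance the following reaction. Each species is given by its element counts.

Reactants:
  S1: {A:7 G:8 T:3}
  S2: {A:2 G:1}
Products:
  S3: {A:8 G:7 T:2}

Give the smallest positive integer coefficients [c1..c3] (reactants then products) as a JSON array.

A: 2·7+5·2 = 24 | 3·8 = 24
G: 2·8+5·1 = 21 | 3·7 = 21
T: 2·3+5·0 = 6 | 3·2 = 6
gcd(2,5,3) = 1

Coefficients: [2, 5, 3]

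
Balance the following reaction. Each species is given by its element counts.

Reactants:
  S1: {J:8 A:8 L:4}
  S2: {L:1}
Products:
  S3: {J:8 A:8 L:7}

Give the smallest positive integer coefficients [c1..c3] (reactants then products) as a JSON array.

J: 1·8+3·0 = 8 | 1·8 = 8
A: 1·8+3·0 = 8 | 1·8 = 8
L: 1·4+3·1 = 7 | 1·7 = 7
gcd(1,3,1) = 1

Coefficients: [1, 3, 1]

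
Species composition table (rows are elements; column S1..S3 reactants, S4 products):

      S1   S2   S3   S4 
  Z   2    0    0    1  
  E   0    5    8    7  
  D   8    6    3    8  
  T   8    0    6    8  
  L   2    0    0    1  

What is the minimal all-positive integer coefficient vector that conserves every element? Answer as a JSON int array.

Z: 3·2+2·0+4·0 = 6 | 6·1 = 6
E: 3·0+2·5+4·8 = 42 | 6·7 = 42
D: 3·8+2·6+4·3 = 48 | 6·8 = 48
T: 3·8+2·0+4·6 = 48 | 6·8 = 48
L: 3·2+2·0+4·0 = 6 | 6·1 = 6
gcd(3,2,4,6) = 1

Coefficients: [3, 2, 4, 6]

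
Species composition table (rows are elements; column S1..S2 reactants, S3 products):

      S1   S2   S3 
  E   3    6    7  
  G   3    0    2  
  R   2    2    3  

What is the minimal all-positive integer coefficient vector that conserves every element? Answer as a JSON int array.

E: 4·3+5·6 = 42 | 6·7 = 42
G: 4·3+5·0 = 12 | 6·2 = 12
R: 4·2+5·2 = 18 | 6·3 = 18
gcd(4,5,6) = 1

Coefficients: [4, 5, 6]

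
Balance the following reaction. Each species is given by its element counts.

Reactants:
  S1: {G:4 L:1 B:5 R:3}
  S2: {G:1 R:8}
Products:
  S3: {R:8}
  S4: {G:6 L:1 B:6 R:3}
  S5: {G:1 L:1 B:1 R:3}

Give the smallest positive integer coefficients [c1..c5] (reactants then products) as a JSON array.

G: 5·4+5·1 = 25 | 5·0+4·6+1·1 = 25
L: 5·1+5·0 = 5 | 5·0+4·1+1·1 = 5
B: 5·5+5·0 = 25 | 5·0+4·6+1·1 = 25
R: 5·3+5·8 = 55 | 5·8+4·3+1·3 = 55
gcd(5,5,5,4,1) = 1

Coefficients: [5, 5, 5, 4, 1]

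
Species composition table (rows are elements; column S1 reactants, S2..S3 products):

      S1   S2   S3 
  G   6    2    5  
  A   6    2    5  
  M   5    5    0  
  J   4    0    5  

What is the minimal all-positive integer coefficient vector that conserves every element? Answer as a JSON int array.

Coefficients: [5, 5, 4]

G: 5·6 = 30 | 5·2+4·5 = 30
A: 5·6 = 30 | 5·2+4·5 = 30
M: 5·5 = 25 | 5·5+4·0 = 25
J: 5·4 = 20 | 5·0+4·5 = 20
gcd(5,5,4) = 1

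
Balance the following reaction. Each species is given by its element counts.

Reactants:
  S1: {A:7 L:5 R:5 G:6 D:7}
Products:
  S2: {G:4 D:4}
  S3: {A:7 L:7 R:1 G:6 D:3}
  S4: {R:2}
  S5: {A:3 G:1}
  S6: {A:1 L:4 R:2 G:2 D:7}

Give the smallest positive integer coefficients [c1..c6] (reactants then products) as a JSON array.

Coefficients: [3, 1, 1, 5, 4, 2]

A: 3·7 = 21 | 1·0+1·7+5·0+4·3+2·1 = 21
L: 3·5 = 15 | 1·0+1·7+5·0+4·0+2·4 = 15
R: 3·5 = 15 | 1·0+1·1+5·2+4·0+2·2 = 15
G: 3·6 = 18 | 1·4+1·6+5·0+4·1+2·2 = 18
D: 3·7 = 21 | 1·4+1·3+5·0+4·0+2·7 = 21
gcd(3,1,1,5,4,2) = 1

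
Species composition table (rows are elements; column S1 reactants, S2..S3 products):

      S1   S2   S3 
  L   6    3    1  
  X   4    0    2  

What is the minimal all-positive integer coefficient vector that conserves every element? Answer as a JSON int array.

L: 3·6 = 18 | 4·3+6·1 = 18
X: 3·4 = 12 | 4·0+6·2 = 12
gcd(3,4,6) = 1

Coefficients: [3, 4, 6]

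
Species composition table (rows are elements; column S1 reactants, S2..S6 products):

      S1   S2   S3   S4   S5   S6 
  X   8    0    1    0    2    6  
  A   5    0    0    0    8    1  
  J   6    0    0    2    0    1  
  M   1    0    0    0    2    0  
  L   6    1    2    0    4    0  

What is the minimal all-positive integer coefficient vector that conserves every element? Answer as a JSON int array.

Coefficients: [2, 4, 2, 5, 1, 2]

X: 2·8 = 16 | 4·0+2·1+5·0+1·2+2·6 = 16
A: 2·5 = 10 | 4·0+2·0+5·0+1·8+2·1 = 10
J: 2·6 = 12 | 4·0+2·0+5·2+1·0+2·1 = 12
M: 2·1 = 2 | 4·0+2·0+5·0+1·2+2·0 = 2
L: 2·6 = 12 | 4·1+2·2+5·0+1·4+2·0 = 12
gcd(2,4,2,5,1,2) = 1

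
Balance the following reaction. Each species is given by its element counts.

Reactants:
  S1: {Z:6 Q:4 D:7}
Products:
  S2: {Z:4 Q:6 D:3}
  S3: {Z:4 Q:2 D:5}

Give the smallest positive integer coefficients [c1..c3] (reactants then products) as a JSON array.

Coefficients: [4, 1, 5]

Z: 4·6 = 24 | 1·4+5·4 = 24
Q: 4·4 = 16 | 1·6+5·2 = 16
D: 4·7 = 28 | 1·3+5·5 = 28
gcd(4,1,5) = 1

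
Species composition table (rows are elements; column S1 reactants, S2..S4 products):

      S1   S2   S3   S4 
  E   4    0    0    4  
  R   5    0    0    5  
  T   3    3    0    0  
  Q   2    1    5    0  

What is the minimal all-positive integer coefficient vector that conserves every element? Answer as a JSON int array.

Coefficients: [5, 5, 1, 5]

E: 5·4 = 20 | 5·0+1·0+5·4 = 20
R: 5·5 = 25 | 5·0+1·0+5·5 = 25
T: 5·3 = 15 | 5·3+1·0+5·0 = 15
Q: 5·2 = 10 | 5·1+1·5+5·0 = 10
gcd(5,5,1,5) = 1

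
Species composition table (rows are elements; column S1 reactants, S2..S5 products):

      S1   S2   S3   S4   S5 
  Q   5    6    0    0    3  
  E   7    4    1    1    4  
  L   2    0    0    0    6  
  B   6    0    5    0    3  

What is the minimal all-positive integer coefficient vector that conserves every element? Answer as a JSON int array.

Coefficients: [3, 2, 3, 6, 1]

Q: 3·5 = 15 | 2·6+3·0+6·0+1·3 = 15
E: 3·7 = 21 | 2·4+3·1+6·1+1·4 = 21
L: 3·2 = 6 | 2·0+3·0+6·0+1·6 = 6
B: 3·6 = 18 | 2·0+3·5+6·0+1·3 = 18
gcd(3,2,3,6,1) = 1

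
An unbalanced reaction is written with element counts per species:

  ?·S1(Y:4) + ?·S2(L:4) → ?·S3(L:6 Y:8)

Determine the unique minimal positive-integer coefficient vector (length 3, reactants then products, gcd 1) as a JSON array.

L: 4·0+3·4 = 12 | 2·6 = 12
Y: 4·4+3·0 = 16 | 2·8 = 16
gcd(4,3,2) = 1

Coefficients: [4, 3, 2]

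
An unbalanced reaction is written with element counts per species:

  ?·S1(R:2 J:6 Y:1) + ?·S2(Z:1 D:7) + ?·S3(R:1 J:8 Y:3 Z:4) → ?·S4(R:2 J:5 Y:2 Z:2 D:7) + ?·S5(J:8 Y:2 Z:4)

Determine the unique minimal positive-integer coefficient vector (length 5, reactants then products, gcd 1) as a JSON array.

Coefficients: [2, 4, 4, 4, 3]

R: 2·2+4·0+4·1 = 8 | 4·2+3·0 = 8
J: 2·6+4·0+4·8 = 44 | 4·5+3·8 = 44
Y: 2·1+4·0+4·3 = 14 | 4·2+3·2 = 14
Z: 2·0+4·1+4·4 = 20 | 4·2+3·4 = 20
D: 2·0+4·7+4·0 = 28 | 4·7+3·0 = 28
gcd(2,4,4,4,3) = 1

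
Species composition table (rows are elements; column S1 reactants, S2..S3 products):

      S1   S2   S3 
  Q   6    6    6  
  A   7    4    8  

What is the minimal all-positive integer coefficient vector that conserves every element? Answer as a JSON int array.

Q: 4·6 = 24 | 1·6+3·6 = 24
A: 4·7 = 28 | 1·4+3·8 = 28
gcd(4,1,3) = 1

Coefficients: [4, 1, 3]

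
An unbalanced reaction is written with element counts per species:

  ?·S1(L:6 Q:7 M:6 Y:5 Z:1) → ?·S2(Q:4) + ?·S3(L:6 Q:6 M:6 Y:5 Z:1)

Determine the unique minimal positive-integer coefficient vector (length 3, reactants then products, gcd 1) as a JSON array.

Coefficients: [4, 1, 4]

L: 4·6 = 24 | 1·0+4·6 = 24
Q: 4·7 = 28 | 1·4+4·6 = 28
M: 4·6 = 24 | 1·0+4·6 = 24
Y: 4·5 = 20 | 1·0+4·5 = 20
Z: 4·1 = 4 | 1·0+4·1 = 4
gcd(4,1,4) = 1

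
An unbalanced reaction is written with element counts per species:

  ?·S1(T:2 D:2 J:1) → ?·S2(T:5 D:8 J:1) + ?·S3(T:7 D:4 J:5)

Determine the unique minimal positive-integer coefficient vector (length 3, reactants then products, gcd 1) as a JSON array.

Coefficients: [6, 1, 1]

T: 6·2 = 12 | 1·5+1·7 = 12
D: 6·2 = 12 | 1·8+1·4 = 12
J: 6·1 = 6 | 1·1+1·5 = 6
gcd(6,1,1) = 1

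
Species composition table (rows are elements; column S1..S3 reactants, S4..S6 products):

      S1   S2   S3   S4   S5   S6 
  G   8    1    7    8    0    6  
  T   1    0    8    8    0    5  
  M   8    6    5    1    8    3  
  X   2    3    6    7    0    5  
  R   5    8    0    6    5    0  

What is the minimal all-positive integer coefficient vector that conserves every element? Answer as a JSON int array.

Coefficients: [1, 2, 4, 1, 3, 5]

G: 1·8+2·1+4·7 = 38 | 1·8+3·0+5·6 = 38
T: 1·1+2·0+4·8 = 33 | 1·8+3·0+5·5 = 33
M: 1·8+2·6+4·5 = 40 | 1·1+3·8+5·3 = 40
X: 1·2+2·3+4·6 = 32 | 1·7+3·0+5·5 = 32
R: 1·5+2·8+4·0 = 21 | 1·6+3·5+5·0 = 21
gcd(1,2,4,1,3,5) = 1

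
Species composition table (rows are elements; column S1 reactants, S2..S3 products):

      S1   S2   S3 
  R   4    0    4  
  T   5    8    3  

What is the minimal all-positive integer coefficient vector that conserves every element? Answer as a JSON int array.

R: 4·4 = 16 | 1·0+4·4 = 16
T: 4·5 = 20 | 1·8+4·3 = 20
gcd(4,1,4) = 1

Coefficients: [4, 1, 4]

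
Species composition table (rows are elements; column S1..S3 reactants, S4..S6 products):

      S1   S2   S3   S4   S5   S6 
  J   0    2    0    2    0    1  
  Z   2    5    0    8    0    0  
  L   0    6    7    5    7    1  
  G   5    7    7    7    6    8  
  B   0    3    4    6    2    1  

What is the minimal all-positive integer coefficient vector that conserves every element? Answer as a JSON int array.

J: 2·0+4·2+5·0 = 8 | 3·2+6·0+2·1 = 8
Z: 2·2+4·5+5·0 = 24 | 3·8+6·0+2·0 = 24
L: 2·0+4·6+5·7 = 59 | 3·5+6·7+2·1 = 59
G: 2·5+4·7+5·7 = 73 | 3·7+6·6+2·8 = 73
B: 2·0+4·3+5·4 = 32 | 3·6+6·2+2·1 = 32
gcd(2,4,5,3,6,2) = 1

Coefficients: [2, 4, 5, 3, 6, 2]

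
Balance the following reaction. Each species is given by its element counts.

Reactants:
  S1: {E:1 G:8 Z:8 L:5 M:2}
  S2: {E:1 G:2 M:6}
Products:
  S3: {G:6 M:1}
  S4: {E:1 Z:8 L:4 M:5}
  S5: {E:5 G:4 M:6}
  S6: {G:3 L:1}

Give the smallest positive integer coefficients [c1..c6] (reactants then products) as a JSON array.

E: 6·1+5·1 = 11 | 6·0+6·1+1·5+6·0 = 11
G: 6·8+5·2 = 58 | 6·6+6·0+1·4+6·3 = 58
Z: 6·8+5·0 = 48 | 6·0+6·8+1·0+6·0 = 48
L: 6·5+5·0 = 30 | 6·0+6·4+1·0+6·1 = 30
M: 6·2+5·6 = 42 | 6·1+6·5+1·6+6·0 = 42
gcd(6,5,6,6,1,6) = 1

Coefficients: [6, 5, 6, 6, 1, 6]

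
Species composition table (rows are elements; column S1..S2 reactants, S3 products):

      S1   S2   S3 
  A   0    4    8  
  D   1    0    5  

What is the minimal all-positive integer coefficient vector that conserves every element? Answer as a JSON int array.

Coefficients: [5, 2, 1]

A: 5·0+2·4 = 8 | 1·8 = 8
D: 5·1+2·0 = 5 | 1·5 = 5
gcd(5,2,1) = 1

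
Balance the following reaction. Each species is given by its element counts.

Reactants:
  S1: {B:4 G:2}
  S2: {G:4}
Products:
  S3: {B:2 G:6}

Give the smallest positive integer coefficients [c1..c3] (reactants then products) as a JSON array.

Coefficients: [2, 5, 4]

B: 2·4+5·0 = 8 | 4·2 = 8
G: 2·2+5·4 = 24 | 4·6 = 24
gcd(2,5,4) = 1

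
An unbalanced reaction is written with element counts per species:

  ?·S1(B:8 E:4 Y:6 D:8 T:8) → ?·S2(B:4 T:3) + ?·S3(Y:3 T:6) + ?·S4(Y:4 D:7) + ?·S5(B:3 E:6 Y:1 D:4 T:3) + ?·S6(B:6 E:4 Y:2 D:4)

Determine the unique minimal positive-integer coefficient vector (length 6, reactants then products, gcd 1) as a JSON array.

Coefficients: [6, 6, 4, 4, 2, 3]

B: 6·8 = 48 | 6·4+4·0+4·0+2·3+3·6 = 48
E: 6·4 = 24 | 6·0+4·0+4·0+2·6+3·4 = 24
Y: 6·6 = 36 | 6·0+4·3+4·4+2·1+3·2 = 36
D: 6·8 = 48 | 6·0+4·0+4·7+2·4+3·4 = 48
T: 6·8 = 48 | 6·3+4·6+4·0+2·3+3·0 = 48
gcd(6,6,4,4,2,3) = 1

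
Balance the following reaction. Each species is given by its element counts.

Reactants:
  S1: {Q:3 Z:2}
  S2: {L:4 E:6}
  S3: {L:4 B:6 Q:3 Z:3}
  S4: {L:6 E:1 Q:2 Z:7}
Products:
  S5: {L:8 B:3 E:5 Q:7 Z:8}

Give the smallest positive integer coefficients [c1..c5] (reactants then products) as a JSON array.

Coefficients: [6, 3, 2, 2, 4]

L: 6·0+3·4+2·4+2·6 = 32 | 4·8 = 32
B: 6·0+3·0+2·6+2·0 = 12 | 4·3 = 12
E: 6·0+3·6+2·0+2·1 = 20 | 4·5 = 20
Q: 6·3+3·0+2·3+2·2 = 28 | 4·7 = 28
Z: 6·2+3·0+2·3+2·7 = 32 | 4·8 = 32
gcd(6,3,2,2,4) = 1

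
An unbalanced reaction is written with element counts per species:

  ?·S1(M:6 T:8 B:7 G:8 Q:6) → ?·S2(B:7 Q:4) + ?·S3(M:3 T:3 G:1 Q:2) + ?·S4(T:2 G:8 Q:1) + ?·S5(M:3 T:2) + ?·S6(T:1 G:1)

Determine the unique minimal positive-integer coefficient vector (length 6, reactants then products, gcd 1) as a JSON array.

M: 3·6 = 18 | 3·0+2·3+2·0+4·3+6·0 = 18
T: 3·8 = 24 | 3·0+2·3+2·2+4·2+6·1 = 24
B: 3·7 = 21 | 3·7+2·0+2·0+4·0+6·0 = 21
G: 3·8 = 24 | 3·0+2·1+2·8+4·0+6·1 = 24
Q: 3·6 = 18 | 3·4+2·2+2·1+4·0+6·0 = 18
gcd(3,3,2,2,4,6) = 1

Coefficients: [3, 3, 2, 2, 4, 6]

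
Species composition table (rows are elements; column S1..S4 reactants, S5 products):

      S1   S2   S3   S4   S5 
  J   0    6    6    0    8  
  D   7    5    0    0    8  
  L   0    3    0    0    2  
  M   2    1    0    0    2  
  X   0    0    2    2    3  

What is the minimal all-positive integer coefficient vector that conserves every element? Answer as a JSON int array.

J: 4·0+4·6+4·6+5·0 = 48 | 6·8 = 48
D: 4·7+4·5+4·0+5·0 = 48 | 6·8 = 48
L: 4·0+4·3+4·0+5·0 = 12 | 6·2 = 12
M: 4·2+4·1+4·0+5·0 = 12 | 6·2 = 12
X: 4·0+4·0+4·2+5·2 = 18 | 6·3 = 18
gcd(4,4,4,5,6) = 1

Coefficients: [4, 4, 4, 5, 6]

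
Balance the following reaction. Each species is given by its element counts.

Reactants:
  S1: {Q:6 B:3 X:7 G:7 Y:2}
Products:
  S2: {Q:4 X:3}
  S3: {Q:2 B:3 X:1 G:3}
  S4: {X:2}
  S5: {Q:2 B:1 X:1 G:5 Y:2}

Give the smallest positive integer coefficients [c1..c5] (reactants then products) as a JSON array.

Coefficients: [3, 2, 2, 5, 3]

Q: 3·6 = 18 | 2·4+2·2+5·0+3·2 = 18
B: 3·3 = 9 | 2·0+2·3+5·0+3·1 = 9
X: 3·7 = 21 | 2·3+2·1+5·2+3·1 = 21
G: 3·7 = 21 | 2·0+2·3+5·0+3·5 = 21
Y: 3·2 = 6 | 2·0+2·0+5·0+3·2 = 6
gcd(3,2,2,5,3) = 1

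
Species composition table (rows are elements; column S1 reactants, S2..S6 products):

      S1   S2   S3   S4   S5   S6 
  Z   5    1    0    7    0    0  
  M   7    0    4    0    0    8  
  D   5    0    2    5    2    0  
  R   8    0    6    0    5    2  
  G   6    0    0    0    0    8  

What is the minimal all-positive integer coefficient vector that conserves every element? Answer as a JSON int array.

Coefficients: [4, 6, 1, 2, 4, 3]

Z: 4·5 = 20 | 6·1+1·0+2·7+4·0+3·0 = 20
M: 4·7 = 28 | 6·0+1·4+2·0+4·0+3·8 = 28
D: 4·5 = 20 | 6·0+1·2+2·5+4·2+3·0 = 20
R: 4·8 = 32 | 6·0+1·6+2·0+4·5+3·2 = 32
G: 4·6 = 24 | 6·0+1·0+2·0+4·0+3·8 = 24
gcd(4,6,1,2,4,3) = 1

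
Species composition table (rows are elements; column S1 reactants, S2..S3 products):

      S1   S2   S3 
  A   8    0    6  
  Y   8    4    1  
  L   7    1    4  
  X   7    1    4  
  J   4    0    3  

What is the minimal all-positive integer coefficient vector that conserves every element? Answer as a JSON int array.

A: 3·8 = 24 | 5·0+4·6 = 24
Y: 3·8 = 24 | 5·4+4·1 = 24
L: 3·7 = 21 | 5·1+4·4 = 21
X: 3·7 = 21 | 5·1+4·4 = 21
J: 3·4 = 12 | 5·0+4·3 = 12
gcd(3,5,4) = 1

Coefficients: [3, 5, 4]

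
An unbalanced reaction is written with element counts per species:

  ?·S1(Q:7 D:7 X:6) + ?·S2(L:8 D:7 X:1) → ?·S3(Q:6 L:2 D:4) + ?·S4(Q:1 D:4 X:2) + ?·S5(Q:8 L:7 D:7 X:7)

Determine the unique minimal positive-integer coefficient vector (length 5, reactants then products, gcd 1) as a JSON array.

Q: 4·7+2·0 = 28 | 1·6+6·1+2·8 = 28
L: 4·0+2·8 = 16 | 1·2+6·0+2·7 = 16
D: 4·7+2·7 = 42 | 1·4+6·4+2·7 = 42
X: 4·6+2·1 = 26 | 1·0+6·2+2·7 = 26
gcd(4,2,1,6,2) = 1

Coefficients: [4, 2, 1, 6, 2]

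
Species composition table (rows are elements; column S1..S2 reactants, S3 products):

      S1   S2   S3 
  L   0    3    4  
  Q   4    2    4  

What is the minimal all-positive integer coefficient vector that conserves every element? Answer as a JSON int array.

L: 1·0+4·3 = 12 | 3·4 = 12
Q: 1·4+4·2 = 12 | 3·4 = 12
gcd(1,4,3) = 1

Coefficients: [1, 4, 3]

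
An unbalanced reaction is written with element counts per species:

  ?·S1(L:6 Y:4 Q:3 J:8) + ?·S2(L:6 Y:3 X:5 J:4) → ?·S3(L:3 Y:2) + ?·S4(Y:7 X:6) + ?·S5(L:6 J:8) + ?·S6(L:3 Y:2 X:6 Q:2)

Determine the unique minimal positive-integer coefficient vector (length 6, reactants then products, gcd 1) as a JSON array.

L: 2·6+6·6 = 48 | 3·3+2·0+5·6+3·3 = 48
Y: 2·4+6·3 = 26 | 3·2+2·7+5·0+3·2 = 26
X: 2·0+6·5 = 30 | 3·0+2·6+5·0+3·6 = 30
Q: 2·3+6·0 = 6 | 3·0+2·0+5·0+3·2 = 6
J: 2·8+6·4 = 40 | 3·0+2·0+5·8+3·0 = 40
gcd(2,6,3,2,5,3) = 1

Coefficients: [2, 6, 3, 2, 5, 3]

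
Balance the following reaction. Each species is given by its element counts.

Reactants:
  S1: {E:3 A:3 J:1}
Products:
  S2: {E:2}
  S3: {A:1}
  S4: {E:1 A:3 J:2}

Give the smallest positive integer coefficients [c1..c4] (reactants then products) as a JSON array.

Coefficients: [4, 5, 6, 2]

E: 4·3 = 12 | 5·2+6·0+2·1 = 12
A: 4·3 = 12 | 5·0+6·1+2·3 = 12
J: 4·1 = 4 | 5·0+6·0+2·2 = 4
gcd(4,5,6,2) = 1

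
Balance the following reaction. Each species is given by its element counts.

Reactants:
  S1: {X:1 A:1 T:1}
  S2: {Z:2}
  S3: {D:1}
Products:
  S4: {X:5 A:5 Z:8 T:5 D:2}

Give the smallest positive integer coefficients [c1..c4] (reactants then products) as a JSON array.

X: 5·1+4·0+2·0 = 5 | 1·5 = 5
A: 5·1+4·0+2·0 = 5 | 1·5 = 5
Z: 5·0+4·2+2·0 = 8 | 1·8 = 8
T: 5·1+4·0+2·0 = 5 | 1·5 = 5
D: 5·0+4·0+2·1 = 2 | 1·2 = 2
gcd(5,4,2,1) = 1

Coefficients: [5, 4, 2, 1]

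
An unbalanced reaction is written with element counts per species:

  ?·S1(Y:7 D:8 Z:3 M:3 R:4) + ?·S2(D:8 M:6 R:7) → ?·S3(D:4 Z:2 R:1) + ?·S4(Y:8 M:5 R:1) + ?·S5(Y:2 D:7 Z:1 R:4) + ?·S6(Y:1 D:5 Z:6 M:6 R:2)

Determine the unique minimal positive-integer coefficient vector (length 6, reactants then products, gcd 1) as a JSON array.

Y: 5·7+1·0 = 35 | 2·0+3·8+5·2+1·1 = 35
D: 5·8+1·8 = 48 | 2·4+3·0+5·7+1·5 = 48
Z: 5·3+1·0 = 15 | 2·2+3·0+5·1+1·6 = 15
M: 5·3+1·6 = 21 | 2·0+3·5+5·0+1·6 = 21
R: 5·4+1·7 = 27 | 2·1+3·1+5·4+1·2 = 27
gcd(5,1,2,3,5,1) = 1

Coefficients: [5, 1, 2, 3, 5, 1]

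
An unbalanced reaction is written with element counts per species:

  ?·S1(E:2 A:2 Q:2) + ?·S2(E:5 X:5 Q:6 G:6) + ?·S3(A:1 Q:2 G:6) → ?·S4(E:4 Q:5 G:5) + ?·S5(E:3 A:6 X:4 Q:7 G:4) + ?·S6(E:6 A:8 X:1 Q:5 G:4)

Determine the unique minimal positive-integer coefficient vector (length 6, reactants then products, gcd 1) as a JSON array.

E: 6·2+1·5+2·0 = 17 | 2·4+1·3+1·6 = 17
A: 6·2+1·0+2·1 = 14 | 2·0+1·6+1·8 = 14
X: 6·0+1·5+2·0 = 5 | 2·0+1·4+1·1 = 5
Q: 6·2+1·6+2·2 = 22 | 2·5+1·7+1·5 = 22
G: 6·0+1·6+2·6 = 18 | 2·5+1·4+1·4 = 18
gcd(6,1,2,2,1,1) = 1

Coefficients: [6, 1, 2, 2, 1, 1]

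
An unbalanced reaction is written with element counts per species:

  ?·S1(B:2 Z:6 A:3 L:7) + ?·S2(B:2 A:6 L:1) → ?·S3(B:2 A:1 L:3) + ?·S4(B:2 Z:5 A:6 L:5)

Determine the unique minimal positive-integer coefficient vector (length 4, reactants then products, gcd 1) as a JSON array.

B: 5·2+4·2 = 18 | 3·2+6·2 = 18
Z: 5·6+4·0 = 30 | 3·0+6·5 = 30
A: 5·3+4·6 = 39 | 3·1+6·6 = 39
L: 5·7+4·1 = 39 | 3·3+6·5 = 39
gcd(5,4,3,6) = 1

Coefficients: [5, 4, 3, 6]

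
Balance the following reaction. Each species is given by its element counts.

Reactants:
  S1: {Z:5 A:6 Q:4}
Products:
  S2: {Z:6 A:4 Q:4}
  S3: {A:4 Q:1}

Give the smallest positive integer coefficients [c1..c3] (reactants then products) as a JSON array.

Z: 6·5 = 30 | 5·6+4·0 = 30
A: 6·6 = 36 | 5·4+4·4 = 36
Q: 6·4 = 24 | 5·4+4·1 = 24
gcd(6,5,4) = 1

Coefficients: [6, 5, 4]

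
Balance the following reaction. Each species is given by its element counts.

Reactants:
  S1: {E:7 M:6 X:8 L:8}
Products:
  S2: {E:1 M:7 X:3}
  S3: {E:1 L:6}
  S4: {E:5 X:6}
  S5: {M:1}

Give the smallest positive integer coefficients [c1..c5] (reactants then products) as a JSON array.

Coefficients: [3, 2, 4, 3, 4]

E: 3·7 = 21 | 2·1+4·1+3·5+4·0 = 21
M: 3·6 = 18 | 2·7+4·0+3·0+4·1 = 18
X: 3·8 = 24 | 2·3+4·0+3·6+4·0 = 24
L: 3·8 = 24 | 2·0+4·6+3·0+4·0 = 24
gcd(3,2,4,3,4) = 1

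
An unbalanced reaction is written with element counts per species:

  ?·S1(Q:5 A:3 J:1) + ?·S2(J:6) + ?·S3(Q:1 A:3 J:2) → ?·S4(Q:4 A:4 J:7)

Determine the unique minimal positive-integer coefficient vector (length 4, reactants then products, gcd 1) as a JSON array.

Coefficients: [4, 5, 4, 6]

Q: 4·5+5·0+4·1 = 24 | 6·4 = 24
A: 4·3+5·0+4·3 = 24 | 6·4 = 24
J: 4·1+5·6+4·2 = 42 | 6·7 = 42
gcd(4,5,4,6) = 1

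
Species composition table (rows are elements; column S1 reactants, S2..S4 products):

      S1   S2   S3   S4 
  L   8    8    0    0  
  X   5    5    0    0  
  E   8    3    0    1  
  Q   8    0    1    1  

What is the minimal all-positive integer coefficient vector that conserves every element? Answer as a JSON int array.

L: 1·8 = 8 | 1·8+3·0+5·0 = 8
X: 1·5 = 5 | 1·5+3·0+5·0 = 5
E: 1·8 = 8 | 1·3+3·0+5·1 = 8
Q: 1·8 = 8 | 1·0+3·1+5·1 = 8
gcd(1,1,3,5) = 1

Coefficients: [1, 1, 3, 5]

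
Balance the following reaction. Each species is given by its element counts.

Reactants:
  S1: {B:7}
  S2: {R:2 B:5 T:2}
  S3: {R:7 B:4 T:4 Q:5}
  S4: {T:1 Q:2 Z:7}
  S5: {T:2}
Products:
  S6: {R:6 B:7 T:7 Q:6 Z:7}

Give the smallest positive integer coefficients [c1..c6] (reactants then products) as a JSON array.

R: 2·0+1·2+4·7+5·0+6·0 = 30 | 5·6 = 30
B: 2·7+1·5+4·4+5·0+6·0 = 35 | 5·7 = 35
T: 2·0+1·2+4·4+5·1+6·2 = 35 | 5·7 = 35
Q: 2·0+1·0+4·5+5·2+6·0 = 30 | 5·6 = 30
Z: 2·0+1·0+4·0+5·7+6·0 = 35 | 5·7 = 35
gcd(2,1,4,5,6,5) = 1

Coefficients: [2, 1, 4, 5, 6, 5]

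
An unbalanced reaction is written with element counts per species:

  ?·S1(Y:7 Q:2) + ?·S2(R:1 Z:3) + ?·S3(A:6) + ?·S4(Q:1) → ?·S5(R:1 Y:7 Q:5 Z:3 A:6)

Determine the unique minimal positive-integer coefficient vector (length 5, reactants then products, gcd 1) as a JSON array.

R: 1·0+1·1+1·0+3·0 = 1 | 1·1 = 1
Y: 1·7+1·0+1·0+3·0 = 7 | 1·7 = 7
Q: 1·2+1·0+1·0+3·1 = 5 | 1·5 = 5
Z: 1·0+1·3+1·0+3·0 = 3 | 1·3 = 3
A: 1·0+1·0+1·6+3·0 = 6 | 1·6 = 6
gcd(1,1,1,3,1) = 1

Coefficients: [1, 1, 1, 3, 1]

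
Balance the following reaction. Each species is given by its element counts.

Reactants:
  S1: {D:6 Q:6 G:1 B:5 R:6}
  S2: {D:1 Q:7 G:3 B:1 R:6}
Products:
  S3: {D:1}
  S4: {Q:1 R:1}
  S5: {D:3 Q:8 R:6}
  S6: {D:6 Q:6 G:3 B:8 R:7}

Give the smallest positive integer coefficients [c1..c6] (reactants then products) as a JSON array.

D: 6·6+2·1 = 38 | 5·1+2·0+3·3+4·6 = 38
Q: 6·6+2·7 = 50 | 5·0+2·1+3·8+4·6 = 50
G: 6·1+2·3 = 12 | 5·0+2·0+3·0+4·3 = 12
B: 6·5+2·1 = 32 | 5·0+2·0+3·0+4·8 = 32
R: 6·6+2·6 = 48 | 5·0+2·1+3·6+4·7 = 48
gcd(6,2,5,2,3,4) = 1

Coefficients: [6, 2, 5, 2, 3, 4]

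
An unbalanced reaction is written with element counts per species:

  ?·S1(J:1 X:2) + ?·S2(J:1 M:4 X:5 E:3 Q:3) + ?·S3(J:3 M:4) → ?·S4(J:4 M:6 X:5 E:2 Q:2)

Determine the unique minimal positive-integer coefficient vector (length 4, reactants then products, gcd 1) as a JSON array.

J: 5·1+4·1+5·3 = 24 | 6·4 = 24
M: 5·0+4·4+5·4 = 36 | 6·6 = 36
X: 5·2+4·5+5·0 = 30 | 6·5 = 30
E: 5·0+4·3+5·0 = 12 | 6·2 = 12
Q: 5·0+4·3+5·0 = 12 | 6·2 = 12
gcd(5,4,5,6) = 1

Coefficients: [5, 4, 5, 6]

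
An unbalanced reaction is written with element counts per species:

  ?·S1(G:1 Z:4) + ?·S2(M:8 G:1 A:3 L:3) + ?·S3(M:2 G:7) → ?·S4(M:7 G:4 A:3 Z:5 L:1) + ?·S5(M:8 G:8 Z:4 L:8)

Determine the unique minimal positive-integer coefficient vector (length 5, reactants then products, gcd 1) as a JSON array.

M: 6·0+4·8+2·2 = 36 | 4·7+1·8 = 36
G: 6·1+4·1+2·7 = 24 | 4·4+1·8 = 24
A: 6·0+4·3+2·0 = 12 | 4·3+1·0 = 12
Z: 6·4+4·0+2·0 = 24 | 4·5+1·4 = 24
L: 6·0+4·3+2·0 = 12 | 4·1+1·8 = 12
gcd(6,4,2,4,1) = 1

Coefficients: [6, 4, 2, 4, 1]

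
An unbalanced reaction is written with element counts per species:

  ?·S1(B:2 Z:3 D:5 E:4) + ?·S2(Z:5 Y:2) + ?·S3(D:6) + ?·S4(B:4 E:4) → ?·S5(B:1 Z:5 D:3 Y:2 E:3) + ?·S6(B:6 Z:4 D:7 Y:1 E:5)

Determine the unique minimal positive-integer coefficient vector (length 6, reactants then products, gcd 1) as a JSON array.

B: 2·2+6·0+5·0+6·4 = 28 | 4·1+4·6 = 28
Z: 2·3+6·5+5·0+6·0 = 36 | 4·5+4·4 = 36
D: 2·5+6·0+5·6+6·0 = 40 | 4·3+4·7 = 40
Y: 2·0+6·2+5·0+6·0 = 12 | 4·2+4·1 = 12
E: 2·4+6·0+5·0+6·4 = 32 | 4·3+4·5 = 32
gcd(2,6,5,6,4,4) = 1

Coefficients: [2, 6, 5, 6, 4, 4]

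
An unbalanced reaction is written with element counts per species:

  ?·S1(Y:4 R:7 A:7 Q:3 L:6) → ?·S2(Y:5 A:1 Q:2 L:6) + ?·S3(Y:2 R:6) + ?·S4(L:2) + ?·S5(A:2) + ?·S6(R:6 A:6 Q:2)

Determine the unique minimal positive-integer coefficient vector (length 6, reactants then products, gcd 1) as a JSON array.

Y: 6·4 = 24 | 4·5+2·2+6·0+4·0+5·0 = 24
R: 6·7 = 42 | 4·0+2·6+6·0+4·0+5·6 = 42
A: 6·7 = 42 | 4·1+2·0+6·0+4·2+5·6 = 42
Q: 6·3 = 18 | 4·2+2·0+6·0+4·0+5·2 = 18
L: 6·6 = 36 | 4·6+2·0+6·2+4·0+5·0 = 36
gcd(6,4,2,6,4,5) = 1

Coefficients: [6, 4, 2, 6, 4, 5]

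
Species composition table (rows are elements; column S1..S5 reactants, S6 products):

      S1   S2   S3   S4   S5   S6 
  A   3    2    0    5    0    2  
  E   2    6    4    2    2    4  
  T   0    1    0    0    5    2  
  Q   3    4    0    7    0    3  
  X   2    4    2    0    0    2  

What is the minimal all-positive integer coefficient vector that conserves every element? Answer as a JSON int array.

Coefficients: [1, 2, 1, 1, 2, 6]

A: 1·3+2·2+1·0+1·5+2·0 = 12 | 6·2 = 12
E: 1·2+2·6+1·4+1·2+2·2 = 24 | 6·4 = 24
T: 1·0+2·1+1·0+1·0+2·5 = 12 | 6·2 = 12
Q: 1·3+2·4+1·0+1·7+2·0 = 18 | 6·3 = 18
X: 1·2+2·4+1·2+1·0+2·0 = 12 | 6·2 = 12
gcd(1,2,1,1,2,6) = 1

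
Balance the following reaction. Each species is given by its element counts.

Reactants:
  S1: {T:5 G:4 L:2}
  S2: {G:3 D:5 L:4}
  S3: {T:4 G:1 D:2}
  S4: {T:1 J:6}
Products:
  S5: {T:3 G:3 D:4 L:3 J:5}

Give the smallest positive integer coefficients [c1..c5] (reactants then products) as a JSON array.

Coefficients: [1, 4, 2, 5, 6]

T: 1·5+4·0+2·4+5·1 = 18 | 6·3 = 18
G: 1·4+4·3+2·1+5·0 = 18 | 6·3 = 18
D: 1·0+4·5+2·2+5·0 = 24 | 6·4 = 24
L: 1·2+4·4+2·0+5·0 = 18 | 6·3 = 18
J: 1·0+4·0+2·0+5·6 = 30 | 6·5 = 30
gcd(1,4,2,5,6) = 1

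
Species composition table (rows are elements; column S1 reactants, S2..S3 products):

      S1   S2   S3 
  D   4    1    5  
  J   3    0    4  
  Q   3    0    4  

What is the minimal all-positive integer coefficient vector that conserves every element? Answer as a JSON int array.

Coefficients: [4, 1, 3]

D: 4·4 = 16 | 1·1+3·5 = 16
J: 4·3 = 12 | 1·0+3·4 = 12
Q: 4·3 = 12 | 1·0+3·4 = 12
gcd(4,1,3) = 1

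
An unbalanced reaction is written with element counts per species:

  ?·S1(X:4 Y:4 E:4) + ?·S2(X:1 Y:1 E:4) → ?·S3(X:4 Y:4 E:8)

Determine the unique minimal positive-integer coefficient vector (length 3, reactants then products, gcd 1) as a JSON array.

X: 2·4+4·1 = 12 | 3·4 = 12
Y: 2·4+4·1 = 12 | 3·4 = 12
E: 2·4+4·4 = 24 | 3·8 = 24
gcd(2,4,3) = 1

Coefficients: [2, 4, 3]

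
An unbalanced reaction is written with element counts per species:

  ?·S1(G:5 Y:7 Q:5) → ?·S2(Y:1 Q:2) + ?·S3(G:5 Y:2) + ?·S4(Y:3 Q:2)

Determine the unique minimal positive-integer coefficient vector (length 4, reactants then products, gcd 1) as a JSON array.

G: 4·5 = 20 | 5·0+4·5+5·0 = 20
Y: 4·7 = 28 | 5·1+4·2+5·3 = 28
Q: 4·5 = 20 | 5·2+4·0+5·2 = 20
gcd(4,5,4,5) = 1

Coefficients: [4, 5, 4, 5]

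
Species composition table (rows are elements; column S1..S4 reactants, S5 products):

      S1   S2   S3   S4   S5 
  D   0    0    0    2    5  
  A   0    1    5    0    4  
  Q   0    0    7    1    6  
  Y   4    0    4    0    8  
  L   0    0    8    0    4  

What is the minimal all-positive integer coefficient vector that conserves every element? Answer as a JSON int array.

Coefficients: [3, 3, 1, 5, 2]

D: 3·0+3·0+1·0+5·2 = 10 | 2·5 = 10
A: 3·0+3·1+1·5+5·0 = 8 | 2·4 = 8
Q: 3·0+3·0+1·7+5·1 = 12 | 2·6 = 12
Y: 3·4+3·0+1·4+5·0 = 16 | 2·8 = 16
L: 3·0+3·0+1·8+5·0 = 8 | 2·4 = 8
gcd(3,3,1,5,2) = 1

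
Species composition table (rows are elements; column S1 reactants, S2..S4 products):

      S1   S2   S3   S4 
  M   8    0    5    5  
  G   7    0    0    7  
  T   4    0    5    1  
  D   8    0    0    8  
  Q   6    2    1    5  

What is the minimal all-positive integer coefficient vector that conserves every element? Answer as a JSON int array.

Coefficients: [5, 1, 3, 5]

M: 5·8 = 40 | 1·0+3·5+5·5 = 40
G: 5·7 = 35 | 1·0+3·0+5·7 = 35
T: 5·4 = 20 | 1·0+3·5+5·1 = 20
D: 5·8 = 40 | 1·0+3·0+5·8 = 40
Q: 5·6 = 30 | 1·2+3·1+5·5 = 30
gcd(5,1,3,5) = 1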